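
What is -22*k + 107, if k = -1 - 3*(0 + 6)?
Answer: 525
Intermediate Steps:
k = -19 (k = -1 - 3*6 = -1 - 18 = -19)
-22*k + 107 = -22*(-19) + 107 = 418 + 107 = 525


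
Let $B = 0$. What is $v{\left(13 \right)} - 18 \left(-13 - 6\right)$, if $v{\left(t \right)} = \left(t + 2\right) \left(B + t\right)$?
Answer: $537$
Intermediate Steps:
$v{\left(t \right)} = t \left(2 + t\right)$ ($v{\left(t \right)} = \left(t + 2\right) \left(0 + t\right) = \left(2 + t\right) t = t \left(2 + t\right)$)
$v{\left(13 \right)} - 18 \left(-13 - 6\right) = 13 \left(2 + 13\right) - 18 \left(-13 - 6\right) = 13 \cdot 15 - -342 = 195 + 342 = 537$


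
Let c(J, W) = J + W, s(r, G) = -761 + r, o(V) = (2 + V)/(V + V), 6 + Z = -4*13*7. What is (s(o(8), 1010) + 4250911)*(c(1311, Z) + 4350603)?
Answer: 18494717451315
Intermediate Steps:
Z = -370 (Z = -6 - 4*13*7 = -6 - 52*7 = -6 - 364 = -370)
o(V) = (2 + V)/(2*V) (o(V) = (2 + V)/((2*V)) = (2 + V)*(1/(2*V)) = (2 + V)/(2*V))
(s(o(8), 1010) + 4250911)*(c(1311, Z) + 4350603) = ((-761 + (½)*(2 + 8)/8) + 4250911)*((1311 - 370) + 4350603) = ((-761 + (½)*(⅛)*10) + 4250911)*(941 + 4350603) = ((-761 + 5/8) + 4250911)*4351544 = (-6083/8 + 4250911)*4351544 = (34001205/8)*4351544 = 18494717451315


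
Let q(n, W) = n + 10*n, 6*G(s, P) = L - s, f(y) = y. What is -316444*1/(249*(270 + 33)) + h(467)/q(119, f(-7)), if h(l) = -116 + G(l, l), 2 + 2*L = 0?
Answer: -428861914/98760123 ≈ -4.3425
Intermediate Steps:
L = -1 (L = -1 + (1/2)*0 = -1 + 0 = -1)
G(s, P) = -1/6 - s/6 (G(s, P) = (-1 - s)/6 = -1/6 - s/6)
q(n, W) = 11*n
h(l) = -697/6 - l/6 (h(l) = -116 + (-1/6 - l/6) = -697/6 - l/6)
-316444*1/(249*(270 + 33)) + h(467)/q(119, f(-7)) = -316444*1/(249*(270 + 33)) + (-697/6 - 1/6*467)/((11*119)) = -316444/(249*303) + (-697/6 - 467/6)/1309 = -316444/75447 - 194*1/1309 = -316444*1/75447 - 194/1309 = -316444/75447 - 194/1309 = -428861914/98760123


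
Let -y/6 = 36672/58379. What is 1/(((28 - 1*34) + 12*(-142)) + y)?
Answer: -58379/100048122 ≈ -0.00058351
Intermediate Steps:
y = -220032/58379 ≈ -3.7690
1/(((28 - 1*34) + 12*(-142)) + y) = 1/(((28 - 1*34) + 12*(-142)) - 220032/58379) = 1/(((28 - 34) - 1704) - 220032/58379) = 1/((-6 - 1704) - 220032/58379) = 1/(-1710 - 220032/58379) = 1/(-100048122/58379) = -58379/100048122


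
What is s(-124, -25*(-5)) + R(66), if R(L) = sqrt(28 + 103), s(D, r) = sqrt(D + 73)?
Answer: sqrt(131) + I*sqrt(51) ≈ 11.446 + 7.1414*I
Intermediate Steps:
s(D, r) = sqrt(73 + D)
R(L) = sqrt(131)
s(-124, -25*(-5)) + R(66) = sqrt(73 - 124) + sqrt(131) = sqrt(-51) + sqrt(131) = I*sqrt(51) + sqrt(131) = sqrt(131) + I*sqrt(51)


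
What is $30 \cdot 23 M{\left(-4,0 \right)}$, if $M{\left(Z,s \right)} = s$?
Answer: $0$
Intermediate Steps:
$30 \cdot 23 M{\left(-4,0 \right)} = 30 \cdot 23 \cdot 0 = 690 \cdot 0 = 0$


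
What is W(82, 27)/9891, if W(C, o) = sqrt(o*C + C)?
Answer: 2*sqrt(574)/9891 ≈ 0.0048445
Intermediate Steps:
W(C, o) = sqrt(C + C*o) (W(C, o) = sqrt(C*o + C) = sqrt(C + C*o))
W(82, 27)/9891 = sqrt(82*(1 + 27))/9891 = sqrt(82*28)*(1/9891) = sqrt(2296)*(1/9891) = (2*sqrt(574))*(1/9891) = 2*sqrt(574)/9891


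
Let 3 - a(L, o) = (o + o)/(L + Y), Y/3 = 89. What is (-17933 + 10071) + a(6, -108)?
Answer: -715097/91 ≈ -7858.2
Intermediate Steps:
Y = 267 (Y = 3*89 = 267)
a(L, o) = 3 - 2*o/(267 + L) (a(L, o) = 3 - (o + o)/(L + 267) = 3 - 2*o/(267 + L))
(-17933 + 10071) + a(6, -108) = (-17933 + 10071) + (801 - 2*(-108) + 3*6)/(267 + 6) = -7862 + (801 + 216 + 18)/273 = -7862 + (1/273)*1035 = -7862 + 345/91 = -715097/91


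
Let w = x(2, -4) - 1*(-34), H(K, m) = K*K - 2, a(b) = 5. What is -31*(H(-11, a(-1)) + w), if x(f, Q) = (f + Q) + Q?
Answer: -4557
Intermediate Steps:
H(K, m) = -2 + K² (H(K, m) = K² - 2 = -2 + K²)
x(f, Q) = f + 2*Q (x(f, Q) = (Q + f) + Q = f + 2*Q)
w = 28 (w = (2 + 2*(-4)) - 1*(-34) = (2 - 8) + 34 = -6 + 34 = 28)
-31*(H(-11, a(-1)) + w) = -31*((-2 + (-11)²) + 28) = -31*((-2 + 121) + 28) = -31*(119 + 28) = -31*147 = -4557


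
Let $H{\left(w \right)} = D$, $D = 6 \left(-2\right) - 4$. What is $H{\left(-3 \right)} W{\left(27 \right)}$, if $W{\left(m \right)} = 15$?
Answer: $-240$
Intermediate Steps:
$D = -16$ ($D = -12 - 4 = -16$)
$H{\left(w \right)} = -16$
$H{\left(-3 \right)} W{\left(27 \right)} = \left(-16\right) 15 = -240$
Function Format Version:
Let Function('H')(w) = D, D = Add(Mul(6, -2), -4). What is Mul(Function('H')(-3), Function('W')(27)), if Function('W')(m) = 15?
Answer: -240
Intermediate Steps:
D = -16 (D = Add(-12, -4) = -16)
Function('H')(w) = -16
Mul(Function('H')(-3), Function('W')(27)) = Mul(-16, 15) = -240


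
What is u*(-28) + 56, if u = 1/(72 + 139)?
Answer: 11788/211 ≈ 55.867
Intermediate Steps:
u = 1/211 ≈ 0.0047393
u*(-28) + 56 = (1/211)*(-28) + 56 = -28/211 + 56 = 11788/211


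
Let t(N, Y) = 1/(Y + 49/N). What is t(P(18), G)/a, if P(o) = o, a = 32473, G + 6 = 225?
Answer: 18/129599743 ≈ 1.3889e-7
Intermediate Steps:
G = 219 (G = -6 + 225 = 219)
t(P(18), G)/a = (18/(49 + 18*219))/32473 = (18/(49 + 3942))*(1/32473) = (18/3991)*(1/32473) = 18/129599743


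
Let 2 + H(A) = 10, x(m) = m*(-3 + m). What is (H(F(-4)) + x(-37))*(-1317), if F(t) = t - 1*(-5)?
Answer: -1959696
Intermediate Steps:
F(t) = 5 + t (F(t) = t + 5 = 5 + t)
H(A) = 8 (H(A) = -2 + 10 = 8)
(H(F(-4)) + x(-37))*(-1317) = (8 - 37*(-3 - 37))*(-1317) = (8 - 37*(-40))*(-1317) = (8 + 1480)*(-1317) = 1488*(-1317) = -1959696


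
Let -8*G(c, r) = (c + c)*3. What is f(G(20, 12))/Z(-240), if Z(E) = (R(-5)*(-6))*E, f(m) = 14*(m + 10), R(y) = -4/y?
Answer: -35/576 ≈ -0.060764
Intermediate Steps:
G(c, r) = -3*c/4 (G(c, r) = -(c + c)*3/8 = -2*c*3/8 = -3*c/4)
f(m) = 140 + 14*m (f(m) = 14*(10 + m) = 140 + 14*m)
Z(E) = -24*E/5 (Z(E) = (-4/(-5)*(-6))*E = (-4*(-1/5)*(-6))*E = ((4/5)*(-6))*E = -24*E/5)
f(G(20, 12))/Z(-240) = (140 + 14*(-3/4*20))/((-24/5*(-240))) = (140 + 14*(-15))/1152 = (140 - 210)*(1/1152) = -70*1/1152 = -35/576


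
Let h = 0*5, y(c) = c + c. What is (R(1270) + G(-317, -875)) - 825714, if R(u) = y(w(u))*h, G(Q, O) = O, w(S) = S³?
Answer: -826589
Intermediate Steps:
y(c) = 2*c
h = 0
R(u) = 0 (R(u) = (2*u³)*0 = 0)
(R(1270) + G(-317, -875)) - 825714 = (0 - 875) - 825714 = -875 - 825714 = -826589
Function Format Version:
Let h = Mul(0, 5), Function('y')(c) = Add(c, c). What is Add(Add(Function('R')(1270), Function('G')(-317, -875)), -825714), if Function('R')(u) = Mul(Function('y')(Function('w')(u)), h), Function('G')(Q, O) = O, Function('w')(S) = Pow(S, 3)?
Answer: -826589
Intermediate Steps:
Function('y')(c) = Mul(2, c)
h = 0
Function('R')(u) = 0 (Function('R')(u) = Mul(Mul(2, Pow(u, 3)), 0) = 0)
Add(Add(Function('R')(1270), Function('G')(-317, -875)), -825714) = Add(Add(0, -875), -825714) = Add(-875, -825714) = -826589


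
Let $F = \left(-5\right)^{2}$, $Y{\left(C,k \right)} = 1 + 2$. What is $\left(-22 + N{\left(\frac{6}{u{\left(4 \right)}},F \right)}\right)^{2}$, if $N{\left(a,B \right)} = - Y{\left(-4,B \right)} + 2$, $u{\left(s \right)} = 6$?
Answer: $529$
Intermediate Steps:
$Y{\left(C,k \right)} = 3$
$F = 25$
$N{\left(a,B \right)} = -1$ ($N{\left(a,B \right)} = \left(-1\right) 3 + 2 = -3 + 2 = -1$)
$\left(-22 + N{\left(\frac{6}{u{\left(4 \right)}},F \right)}\right)^{2} = \left(-22 - 1\right)^{2} = \left(-23\right)^{2} = 529$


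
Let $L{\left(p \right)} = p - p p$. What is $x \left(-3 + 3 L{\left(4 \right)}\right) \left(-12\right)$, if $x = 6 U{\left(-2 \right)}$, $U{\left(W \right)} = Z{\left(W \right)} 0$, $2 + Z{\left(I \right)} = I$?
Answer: $0$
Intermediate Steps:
$Z{\left(I \right)} = -2 + I$
$U{\left(W \right)} = 0$ ($U{\left(W \right)} = \left(-2 + W\right) 0 = 0$)
$L{\left(p \right)} = p - p^{2}$
$x = 0$ ($x = 6 \cdot 0 = 0$)
$x \left(-3 + 3 L{\left(4 \right)}\right) \left(-12\right) = 0 \left(-3 + 3 \cdot 4 \left(1 - 4\right)\right) \left(-12\right) = 0 \left(-3 + 3 \cdot 4 \left(-3\right)\right) \left(-12\right) = 0 \left(-3 + 3 \left(-12\right)\right) \left(-12\right) = 0 \left(-3 - 36\right) \left(-12\right) = 0 \left(-39\right) \left(-12\right) = 0 \left(-12\right) = 0$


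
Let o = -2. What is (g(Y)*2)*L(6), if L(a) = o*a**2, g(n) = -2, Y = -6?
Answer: 288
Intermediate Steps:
L(a) = -2*a**2
(g(Y)*2)*L(6) = (-2*2)*(-2*6**2) = -(-8)*36 = -4*(-72) = 288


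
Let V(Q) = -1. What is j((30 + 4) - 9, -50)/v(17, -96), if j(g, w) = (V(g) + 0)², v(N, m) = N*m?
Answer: -1/1632 ≈ -0.00061275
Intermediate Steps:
j(g, w) = 1 (j(g, w) = (-1 + 0)² = (-1)² = 1)
j((30 + 4) - 9, -50)/v(17, -96) = 1/(17*(-96)) = 1/(-1632) = 1*(-1/1632) = -1/1632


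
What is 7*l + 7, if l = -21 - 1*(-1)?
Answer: -133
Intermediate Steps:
l = -20 (l = -21 + 1 = -20)
7*l + 7 = 7*(-20) + 7 = -140 + 7 = -133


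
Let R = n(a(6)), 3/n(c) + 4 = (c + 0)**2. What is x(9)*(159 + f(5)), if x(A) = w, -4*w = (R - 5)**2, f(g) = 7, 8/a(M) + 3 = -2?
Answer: -599675/288 ≈ -2082.2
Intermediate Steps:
a(M) = -8/5 (a(M) = 8/(-3 - 2) = 8/(-5) = 8*(-1/5) = -8/5)
n(c) = 3/(-4 + c**2) (n(c) = 3/(-4 + (c + 0)**2) = 3/(-4 + c**2))
R = -25/12 (R = 3/(-4 + (-8/5)**2) = 3/(-4 + 64/25) = 3/(-36/25) = 3*(-25/36) = -25/12 ≈ -2.0833)
w = -7225/576 (w = -(-25/12 - 5)**2/4 = -(-85/12)**2/4 = -1/4*7225/144 = -7225/576 ≈ -12.543)
x(A) = -7225/576
x(9)*(159 + f(5)) = -7225*(159 + 7)/576 = -7225/576*166 = -599675/288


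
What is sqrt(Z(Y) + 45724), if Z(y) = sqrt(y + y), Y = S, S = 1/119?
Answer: sqrt(647497564 + 119*sqrt(238))/119 ≈ 213.83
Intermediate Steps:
S = 1/119 ≈ 0.0084034
Y = 1/119 ≈ 0.0084034
Z(y) = sqrt(2)*sqrt(y) (Z(y) = sqrt(2*y) = sqrt(2)*sqrt(y))
sqrt(Z(Y) + 45724) = sqrt(sqrt(2)*sqrt(1/119) + 45724) = sqrt(sqrt(2)*(sqrt(119)/119) + 45724) = sqrt(sqrt(238)/119 + 45724) = sqrt(45724 + sqrt(238)/119)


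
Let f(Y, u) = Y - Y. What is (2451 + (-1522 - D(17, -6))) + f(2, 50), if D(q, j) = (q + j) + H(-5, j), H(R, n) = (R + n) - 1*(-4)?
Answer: 925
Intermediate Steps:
H(R, n) = 4 + R + n (H(R, n) = (R + n) + 4 = 4 + R + n)
f(Y, u) = 0
D(q, j) = -1 + q + 2*j (D(q, j) = (q + j) + (4 - 5 + j) = (j + q) + (-1 + j) = -1 + q + 2*j)
(2451 + (-1522 - D(17, -6))) + f(2, 50) = (2451 + (-1522 - (-1 + 17 + 2*(-6)))) + 0 = (2451 + (-1522 - (-1 + 17 - 12))) + 0 = (2451 + (-1522 - 1*4)) + 0 = (2451 + (-1522 - 4)) + 0 = (2451 - 1526) + 0 = 925 + 0 = 925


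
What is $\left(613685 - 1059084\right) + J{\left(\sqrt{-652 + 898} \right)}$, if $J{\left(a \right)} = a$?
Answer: $-445399 + \sqrt{246} \approx -4.4538 \cdot 10^{5}$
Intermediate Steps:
$\left(613685 - 1059084\right) + J{\left(\sqrt{-652 + 898} \right)} = \left(613685 - 1059084\right) + \sqrt{-652 + 898} = -445399 + \sqrt{246}$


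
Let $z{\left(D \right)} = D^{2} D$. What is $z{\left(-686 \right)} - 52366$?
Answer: $-322881222$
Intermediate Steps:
$z{\left(D \right)} = D^{3}$
$z{\left(-686 \right)} - 52366 = \left(-686\right)^{3} - 52366 = -322828856 - 52366 = -322881222$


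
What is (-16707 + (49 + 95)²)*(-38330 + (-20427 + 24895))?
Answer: -136429998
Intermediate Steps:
(-16707 + (49 + 95)²)*(-38330 + (-20427 + 24895)) = (-16707 + 144²)*(-38330 + 4468) = (-16707 + 20736)*(-33862) = 4029*(-33862) = -136429998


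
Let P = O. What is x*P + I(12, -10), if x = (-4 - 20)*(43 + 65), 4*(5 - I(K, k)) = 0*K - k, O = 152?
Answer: -787963/2 ≈ -3.9398e+5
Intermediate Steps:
P = 152
I(K, k) = 5 + k/4 (I(K, k) = 5 - (0*K - k)/4 = 5 - (0 - k)/4 = 5 - (-1)*k/4 = 5 + k/4)
x = -2592 (x = -24*108 = -2592)
x*P + I(12, -10) = -2592*152 + (5 + (¼)*(-10)) = -393984 + (5 - 5/2) = -393984 + 5/2 = -787963/2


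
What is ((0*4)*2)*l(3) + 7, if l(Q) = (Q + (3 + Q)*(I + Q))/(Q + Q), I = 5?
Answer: 7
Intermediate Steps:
l(Q) = (Q + (3 + Q)*(5 + Q))/(2*Q) (l(Q) = (Q + (3 + Q)*(5 + Q))/(Q + Q) = (Q + (3 + Q)*(5 + Q))/((2*Q)) = (Q + (3 + Q)*(5 + Q))*(1/(2*Q)) = (Q + (3 + Q)*(5 + Q))/(2*Q))
((0*4)*2)*l(3) + 7 = ((0*4)*2)*((½)*(15 + 3*(9 + 3))/3) + 7 = (0*2)*((½)*(⅓)*(15 + 3*12)) + 7 = 0*((½)*(⅓)*(15 + 36)) + 7 = 0*((½)*(⅓)*51) + 7 = 0*(17/2) + 7 = 0 + 7 = 7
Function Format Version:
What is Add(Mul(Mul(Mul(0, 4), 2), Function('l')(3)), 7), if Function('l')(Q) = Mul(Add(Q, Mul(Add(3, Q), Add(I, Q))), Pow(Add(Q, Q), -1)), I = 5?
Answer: 7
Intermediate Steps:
Function('l')(Q) = Mul(Rational(1, 2), Pow(Q, -1), Add(Q, Mul(Add(3, Q), Add(5, Q)))) (Function('l')(Q) = Mul(Add(Q, Mul(Add(3, Q), Add(5, Q))), Pow(Add(Q, Q), -1)) = Mul(Add(Q, Mul(Add(3, Q), Add(5, Q))), Pow(Mul(2, Q), -1)) = Mul(Add(Q, Mul(Add(3, Q), Add(5, Q))), Mul(Rational(1, 2), Pow(Q, -1))) = Mul(Rational(1, 2), Pow(Q, -1), Add(Q, Mul(Add(3, Q), Add(5, Q)))))
Add(Mul(Mul(Mul(0, 4), 2), Function('l')(3)), 7) = Add(Mul(Mul(Mul(0, 4), 2), Mul(Rational(1, 2), Pow(3, -1), Add(15, Mul(3, Add(9, 3))))), 7) = Add(Mul(Mul(0, 2), Mul(Rational(1, 2), Rational(1, 3), Add(15, Mul(3, 12)))), 7) = Add(Mul(0, Mul(Rational(1, 2), Rational(1, 3), Add(15, 36))), 7) = Add(Mul(0, Mul(Rational(1, 2), Rational(1, 3), 51)), 7) = Add(Mul(0, Rational(17, 2)), 7) = Add(0, 7) = 7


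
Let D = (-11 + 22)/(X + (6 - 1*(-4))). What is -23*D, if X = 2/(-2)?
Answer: -253/9 ≈ -28.111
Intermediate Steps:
X = -1 (X = 2*(-½) = -1)
D = 11/9 (D = (-11 + 22)/(-1 + (6 - 1*(-4))) = 11/(-1 + (6 + 4)) = 11/(-1 + 10) = 11/9 ≈ 1.2222)
-23*D = -23*11/9 = -253/9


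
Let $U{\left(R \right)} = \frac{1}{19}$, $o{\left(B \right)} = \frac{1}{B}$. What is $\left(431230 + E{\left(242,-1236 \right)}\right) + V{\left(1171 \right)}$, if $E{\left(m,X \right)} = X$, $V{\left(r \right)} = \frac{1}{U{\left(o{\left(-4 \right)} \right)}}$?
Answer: $430013$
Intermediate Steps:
$U{\left(R \right)} = \frac{1}{19}$
$V{\left(r \right)} = 19$ ($V{\left(r \right)} = \frac{1}{\frac{1}{19}} = 19$)
$\left(431230 + E{\left(242,-1236 \right)}\right) + V{\left(1171 \right)} = \left(431230 - 1236\right) + 19 = 429994 + 19 = 430013$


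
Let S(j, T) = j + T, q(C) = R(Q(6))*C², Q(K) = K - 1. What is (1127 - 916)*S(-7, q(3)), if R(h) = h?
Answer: 8018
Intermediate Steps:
Q(K) = -1 + K
q(C) = 5*C² (q(C) = (-1 + 6)*C² = 5*C²)
S(j, T) = T + j
(1127 - 916)*S(-7, q(3)) = (1127 - 916)*(5*3² - 7) = 211*(5*9 - 7) = 211*(45 - 7) = 211*38 = 8018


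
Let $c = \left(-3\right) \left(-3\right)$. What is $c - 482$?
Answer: $-473$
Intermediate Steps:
$c = 9$
$c - 482 = 9 - 482 = -473$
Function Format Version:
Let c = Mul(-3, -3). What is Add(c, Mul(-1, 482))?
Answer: -473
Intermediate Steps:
c = 9
Add(c, Mul(-1, 482)) = Add(9, Mul(-1, 482)) = Add(9, -482) = -473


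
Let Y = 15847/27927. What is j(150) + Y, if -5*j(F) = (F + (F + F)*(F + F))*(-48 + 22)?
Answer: 13091634907/27927 ≈ 4.6878e+5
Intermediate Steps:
Y = 15847/27927 (Y = 15847*(1/27927) = 15847/27927 ≈ 0.56744)
j(F) = 26*F/5 + 104*F²/5 (j(F) = -(F + (F + F)*(F + F))*(-48 + 22)/5 = -(F + (2*F)*(2*F))*(-26)/5 = -(F + 4*F²)*(-26)/5 = -(-104*F² - 26*F)/5 = 26*F/5 + 104*F²/5)
j(150) + Y = (26/5)*150*(1 + 4*150) + 15847/27927 = (26/5)*150*(1 + 600) + 15847/27927 = (26/5)*150*601 + 15847/27927 = 468780 + 15847/27927 = 13091634907/27927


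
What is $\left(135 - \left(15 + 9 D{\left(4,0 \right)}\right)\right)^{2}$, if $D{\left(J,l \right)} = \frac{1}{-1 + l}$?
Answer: $16641$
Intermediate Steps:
$\left(135 - \left(15 + 9 D{\left(4,0 \right)}\right)\right)^{2} = \left(135 - \left(15 + \frac{9}{-1 + 0}\right)\right)^{2} = \left(135 - \left(15 + \frac{9}{-1}\right)\right)^{2} = \left(135 - 6\right)^{2} = 129^{2} = 16641$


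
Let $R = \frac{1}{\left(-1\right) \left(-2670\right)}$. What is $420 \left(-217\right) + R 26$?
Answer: $- \frac{121671887}{1335} \approx -91140.0$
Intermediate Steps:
$R = \frac{1}{2670} \approx 0.00037453$
$420 \left(-217\right) + R 26 = 420 \left(-217\right) + \frac{1}{2670} \cdot 26 = -91140 + \frac{13}{1335} = - \frac{121671887}{1335}$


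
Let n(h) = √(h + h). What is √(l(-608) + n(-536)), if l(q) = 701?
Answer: √(701 + 4*I*√67) ≈ 26.484 + 0.61814*I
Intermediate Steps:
n(h) = √2*√h (n(h) = √(2*h) = √2*√h)
√(l(-608) + n(-536)) = √(701 + √2*√(-536)) = √(701 + √2*(2*I*√134)) = √(701 + 4*I*√67)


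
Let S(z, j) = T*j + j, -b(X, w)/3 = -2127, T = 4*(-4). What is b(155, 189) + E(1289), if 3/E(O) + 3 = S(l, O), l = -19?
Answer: 41131925/6446 ≈ 6381.0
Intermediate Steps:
T = -16
b(X, w) = 6381 (b(X, w) = -3*(-2127) = 6381)
S(z, j) = -15*j (S(z, j) = -16*j + j = -15*j)
E(O) = 3/(-3 - 15*O)
b(155, 189) + E(1289) = 6381 + 1/(-1 - 5*1289) = 6381 + 1/(-1 - 6445) = 6381 + 1/(-6446) = 6381 - 1/6446 = 41131925/6446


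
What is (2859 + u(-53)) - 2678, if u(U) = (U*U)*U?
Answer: -148696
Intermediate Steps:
u(U) = U**3 (u(U) = U**2*U = U**3)
(2859 + u(-53)) - 2678 = (2859 + (-53)**3) - 2678 = (2859 - 148877) - 2678 = -146018 - 2678 = -148696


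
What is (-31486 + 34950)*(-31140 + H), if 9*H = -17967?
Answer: -344352776/3 ≈ -1.1478e+8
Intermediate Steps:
H = -5989/3 (H = (⅑)*(-17967) = -5989/3 ≈ -1996.3)
(-31486 + 34950)*(-31140 + H) = (-31486 + 34950)*(-31140 - 5989/3) = 3464*(-99409/3) = -344352776/3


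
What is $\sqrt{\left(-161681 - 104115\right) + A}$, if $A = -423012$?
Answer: $2 i \sqrt{172202} \approx 829.94 i$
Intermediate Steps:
$\sqrt{\left(-161681 - 104115\right) + A} = \sqrt{\left(-161681 - 104115\right) - 423012} = \sqrt{-265796 - 423012} = \sqrt{-688808} = 2 i \sqrt{172202}$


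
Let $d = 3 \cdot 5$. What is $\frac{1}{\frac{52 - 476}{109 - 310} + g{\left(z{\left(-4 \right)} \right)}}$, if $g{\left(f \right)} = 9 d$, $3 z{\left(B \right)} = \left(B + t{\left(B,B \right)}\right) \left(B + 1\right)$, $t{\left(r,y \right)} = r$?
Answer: $\frac{201}{27559} \approx 0.0072934$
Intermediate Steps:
$d = 15$
$z{\left(B \right)} = \frac{2 B \left(1 + B\right)}{3}$ ($z{\left(B \right)} = \frac{\left(B + B\right) \left(B + 1\right)}{3} = \frac{2 B \left(1 + B\right)}{3}$)
$g{\left(f \right)} = 135$ ($g{\left(f \right)} = 9 \cdot 15 = 135$)
$\frac{1}{\frac{52 - 476}{109 - 310} + g{\left(z{\left(-4 \right)} \right)}} = \frac{1}{\frac{52 - 476}{109 - 310} + 135} = \frac{1}{- \frac{424}{-201} + 135} = \frac{1}{\left(-424\right) \left(- \frac{1}{201}\right) + 135} = \frac{1}{\frac{424}{201} + 135} = \frac{1}{\frac{27559}{201}} = \frac{201}{27559}$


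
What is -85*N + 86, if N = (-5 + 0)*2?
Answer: 936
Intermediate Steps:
N = -10 (N = -5*2 = -10)
-85*N + 86 = -85*(-10) + 86 = 850 + 86 = 936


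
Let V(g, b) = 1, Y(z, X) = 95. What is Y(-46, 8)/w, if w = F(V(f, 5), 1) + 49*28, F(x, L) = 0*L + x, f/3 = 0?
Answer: 95/1373 ≈ 0.069192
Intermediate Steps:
f = 0 (f = 3*0 = 0)
F(x, L) = x (F(x, L) = 0 + x = x)
w = 1373 (w = 1 + 49*28 = 1 + 1372 = 1373)
Y(-46, 8)/w = 95/1373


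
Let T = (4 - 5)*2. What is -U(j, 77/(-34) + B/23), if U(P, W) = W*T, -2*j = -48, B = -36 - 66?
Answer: -5239/391 ≈ -13.399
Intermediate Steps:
B = -102
j = 24 (j = -½*(-48) = 24)
T = -2 (T = -1*2 = -2)
U(P, W) = -2*W (U(P, W) = W*(-2) = -2*W)
-U(j, 77/(-34) + B/23) = -(-2)*(77/(-34) - 102/23) = -(-2)*(77*(-1/34) - 102*1/23) = -(-2)*(-77/34 - 102/23) = -(-2)*(-5239)/782 = -1*5239/391 = -5239/391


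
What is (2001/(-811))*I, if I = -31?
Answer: 62031/811 ≈ 76.487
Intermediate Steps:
(2001/(-811))*I = (2001/(-811))*(-31) = (2001*(-1/811))*(-31) = -2001/811*(-31) = 62031/811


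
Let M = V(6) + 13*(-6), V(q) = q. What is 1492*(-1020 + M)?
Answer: -1629264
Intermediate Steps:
M = -72 (M = 6 + 13*(-6) = 6 - 78 = -72)
1492*(-1020 + M) = 1492*(-1020 - 72) = 1492*(-1092) = -1629264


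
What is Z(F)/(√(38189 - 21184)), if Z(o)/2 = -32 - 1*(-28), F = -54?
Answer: -8*√17005/17005 ≈ -0.061348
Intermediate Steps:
Z(o) = -8 (Z(o) = 2*(-32 - 1*(-28)) = 2*(-32 + 28) = 2*(-4) = -8)
Z(F)/(√(38189 - 21184)) = -8/√(38189 - 21184) = -8*√17005/17005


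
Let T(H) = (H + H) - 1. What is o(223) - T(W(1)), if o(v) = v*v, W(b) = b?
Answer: 49728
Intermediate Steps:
o(v) = v²
T(H) = -1 + 2*H (T(H) = 2*H - 1 = -1 + 2*H)
o(223) - T(W(1)) = 223² - (-1 + 2*1) = 49729 - (-1 + 2) = 49729 - 1*1 = 49729 - 1 = 49728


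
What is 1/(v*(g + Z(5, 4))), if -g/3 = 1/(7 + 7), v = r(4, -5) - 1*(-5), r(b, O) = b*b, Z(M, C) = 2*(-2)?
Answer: -2/177 ≈ -0.011299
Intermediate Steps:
Z(M, C) = -4
r(b, O) = b**2
v = 21 (v = 4**2 - 1*(-5) = 16 + 5 = 21)
g = -3/14 (g = -3/(7 + 7) = -3/14 ≈ -0.21429)
1/(v*(g + Z(5, 4))) = 1/(21*(-3/14 - 4)) = 1/(21*(-59/14)) = 1/(-177/2) = -2/177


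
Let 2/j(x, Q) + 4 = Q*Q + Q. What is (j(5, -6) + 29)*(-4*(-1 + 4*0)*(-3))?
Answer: -4536/13 ≈ -348.92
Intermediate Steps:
j(x, Q) = 2/(-4 + Q + Q²) (j(x, Q) = 2/(-4 + (Q*Q + Q)) = 2/(-4 + (Q² + Q)) = 2/(-4 + (Q + Q²)) = 2/(-4 + Q + Q²))
(j(5, -6) + 29)*(-4*(-1 + 4*0)*(-3)) = (2/(-4 - 6 + (-6)²) + 29)*(-4*(-1 + 4*0)*(-3)) = (2/(-4 - 6 + 36) + 29)*(-4*(-1 + 0)*(-3)) = (2/26 + 29)*(-4*(-1)*(-3)) = (2*(1/26) + 29)*(4*(-3)) = (1/13 + 29)*(-12) = (378/13)*(-12) = -4536/13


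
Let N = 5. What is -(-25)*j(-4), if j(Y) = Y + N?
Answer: 25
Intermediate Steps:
j(Y) = 5 + Y (j(Y) = Y + 5 = 5 + Y)
-(-25)*j(-4) = -(-25)*(5 - 4) = -(-25) = -1*(-25) = 25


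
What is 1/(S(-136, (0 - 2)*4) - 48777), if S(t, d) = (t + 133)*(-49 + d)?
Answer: -1/48606 ≈ -2.0574e-5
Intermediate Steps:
S(t, d) = (-49 + d)*(133 + t) (S(t, d) = (133 + t)*(-49 + d) = (-49 + d)*(133 + t))
1/(S(-136, (0 - 2)*4) - 48777) = 1/((-6517 - 49*(-136) + 133*((0 - 2)*4) + ((0 - 2)*4)*(-136)) - 48777) = 1/((-6517 + 6664 + 133*(-2*4) - 2*4*(-136)) - 48777) = 1/((-6517 + 6664 + 133*(-8) - 8*(-136)) - 48777) = 1/((-6517 + 6664 - 1064 + 1088) - 48777) = 1/(171 - 48777) = 1/(-48606) = -1/48606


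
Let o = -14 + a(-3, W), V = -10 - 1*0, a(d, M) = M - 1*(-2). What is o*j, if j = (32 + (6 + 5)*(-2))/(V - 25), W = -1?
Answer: 26/7 ≈ 3.7143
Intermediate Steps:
a(d, M) = 2 + M (a(d, M) = M + 2 = 2 + M)
V = -10 (V = -10 + 0 = -10)
o = -13 (o = -14 + (2 - 1) = -14 + 1 = -13)
j = -2/7 (j = (32 + (6 + 5)*(-2))/(-10 - 25) = (32 + 11*(-2))/(-35) = (32 - 22)*(-1/35) = 10*(-1/35) = -2/7 ≈ -0.28571)
o*j = -13*(-2/7) = 26/7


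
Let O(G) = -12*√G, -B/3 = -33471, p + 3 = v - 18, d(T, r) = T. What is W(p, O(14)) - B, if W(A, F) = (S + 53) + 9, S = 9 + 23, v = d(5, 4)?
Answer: -100319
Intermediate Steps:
v = 5
p = -16 (p = -3 + (5 - 18) = -3 - 13 = -16)
B = 100413 (B = -3*(-33471) = 100413)
S = 32
W(A, F) = 94 (W(A, F) = (32 + 53) + 9 = 85 + 9 = 94)
W(p, O(14)) - B = 94 - 1*100413 = 94 - 100413 = -100319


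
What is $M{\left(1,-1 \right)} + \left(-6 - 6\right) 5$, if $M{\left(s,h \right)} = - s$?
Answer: $-61$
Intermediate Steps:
$M{\left(1,-1 \right)} + \left(-6 - 6\right) 5 = \left(-1\right) 1 + \left(-6 - 6\right) 5 = -1 + \left(-6 - 6\right) 5 = -1 - 60 = -61$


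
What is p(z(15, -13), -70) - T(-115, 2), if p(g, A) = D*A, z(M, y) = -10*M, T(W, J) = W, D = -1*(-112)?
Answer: -7725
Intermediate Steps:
D = 112
p(g, A) = 112*A
p(z(15, -13), -70) - T(-115, 2) = 112*(-70) - 1*(-115) = -7840 + 115 = -7725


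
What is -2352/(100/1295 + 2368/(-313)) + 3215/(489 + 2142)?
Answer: 125900836921/399288453 ≈ 315.31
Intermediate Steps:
-2352/(100/1295 + 2368/(-313)) + 3215/(489 + 2142) = -2352/(100*(1/1295) + 2368*(-1/313)) + 3215/2631 = -2352/(20/259 - 2368/313) + 3215*(1/2631) = -2352/(-607052/81067) + 3215/2631 = -2352*(-81067/607052) + 3215/2631 = 47667396/151763 + 3215/2631 = 125900836921/399288453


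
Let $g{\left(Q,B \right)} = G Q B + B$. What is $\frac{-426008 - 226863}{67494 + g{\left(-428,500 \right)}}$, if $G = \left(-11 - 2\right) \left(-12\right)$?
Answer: $\frac{652871}{33316006} \approx 0.019596$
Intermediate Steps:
$G = 156$ ($G = \left(-13\right) \left(-12\right) = 156$)
$g{\left(Q,B \right)} = B + 156 B Q$ ($g{\left(Q,B \right)} = 156 Q B + B = 156 B Q + B = B + 156 B Q$)
$\frac{-426008 - 226863}{67494 + g{\left(-428,500 \right)}} = \frac{-426008 - 226863}{67494 + 500 \left(1 + 156 \left(-428\right)\right)} = - \frac{652871}{67494 + 500 \left(1 - 66768\right)} = - \frac{652871}{67494 + 500 \left(-66767\right)} = - \frac{652871}{67494 - 33383500} = - \frac{652871}{-33316006} = \left(-652871\right) \left(- \frac{1}{33316006}\right) = \frac{652871}{33316006}$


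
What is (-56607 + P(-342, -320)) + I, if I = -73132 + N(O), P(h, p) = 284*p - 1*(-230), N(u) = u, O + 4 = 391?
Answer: -220002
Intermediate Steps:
O = 387 (O = -4 + 391 = 387)
P(h, p) = 230 + 284*p (P(h, p) = 284*p + 230 = 230 + 284*p)
I = -72745 (I = -73132 + 387 = -72745)
(-56607 + P(-342, -320)) + I = (-56607 + (230 + 284*(-320))) - 72745 = (-56607 + (230 - 90880)) - 72745 = (-56607 - 90650) - 72745 = -147257 - 72745 = -220002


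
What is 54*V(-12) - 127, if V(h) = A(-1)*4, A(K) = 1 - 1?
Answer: -127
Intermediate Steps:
A(K) = 0
V(h) = 0 (V(h) = 0*4 = 0)
54*V(-12) - 127 = 54*0 - 127 = 0 - 127 = -127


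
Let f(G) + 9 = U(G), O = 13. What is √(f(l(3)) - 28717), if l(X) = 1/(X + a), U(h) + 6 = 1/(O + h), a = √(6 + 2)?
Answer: √(-2298554 - 1494060*√2)/(2*√(20 + 13*√2)) ≈ 169.5*I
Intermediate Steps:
a = 2*√2 (a = √8 = 2*√2 ≈ 2.8284)
U(h) = -6 + 1/(13 + h)
l(X) = 1/(X + 2*√2)
f(G) = -9 + (-77 - 6*G)/(13 + G)
√(f(l(3)) - 28717) = √((-194 - 15/(3 + 2*√2))/(13 + 1/(3 + 2*√2)) - 28717) = √(-28717 + (-194 - 15/(3 + 2*√2))/(13 + 1/(3 + 2*√2)))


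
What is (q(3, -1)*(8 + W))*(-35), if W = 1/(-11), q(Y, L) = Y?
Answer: -9135/11 ≈ -830.45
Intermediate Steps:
W = -1/11 ≈ -0.090909
(q(3, -1)*(8 + W))*(-35) = (3*(8 - 1/11))*(-35) = (3*(87/11))*(-35) = (261/11)*(-35) = -9135/11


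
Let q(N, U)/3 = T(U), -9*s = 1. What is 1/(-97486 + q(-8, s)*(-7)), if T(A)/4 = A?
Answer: -3/292430 ≈ -1.0259e-5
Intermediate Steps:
s = -⅑ (s = -⅑*1 = -⅑ ≈ -0.11111)
T(A) = 4*A
q(N, U) = 12*U (q(N, U) = 3*(4*U) = 12*U)
1/(-97486 + q(-8, s)*(-7)) = 1/(-97486 + (12*(-⅑))*(-7)) = 1/(-97486 - 4/3*(-7)) = 1/(-97486 + 28/3) = 1/(-292430/3) = -3/292430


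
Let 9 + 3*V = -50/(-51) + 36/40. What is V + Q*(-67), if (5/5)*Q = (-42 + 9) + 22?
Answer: 1123979/1530 ≈ 734.63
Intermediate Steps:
V = -3631/1530 (V = -3 + (-50/(-51) + 36/40)/3 = -3 + (-50*(-1/51) + 36*(1/40))/3 = -3 + (50/51 + 9/10)/3 = -3 + (⅓)*(959/510) = -3 + 959/1530 = -3631/1530 ≈ -2.3732)
Q = -11 (Q = (-42 + 9) + 22 = -33 + 22 = -11)
V + Q*(-67) = -3631/1530 - 11*(-67) = -3631/1530 + 737 = 1123979/1530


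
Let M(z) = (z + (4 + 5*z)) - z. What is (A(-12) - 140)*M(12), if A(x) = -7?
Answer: -9408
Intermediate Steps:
M(z) = 4 + 5*z (M(z) = (4 + 6*z) - z = 4 + 5*z)
(A(-12) - 140)*M(12) = (-7 - 140)*(4 + 5*12) = -147*(4 + 60) = -147*64 = -9408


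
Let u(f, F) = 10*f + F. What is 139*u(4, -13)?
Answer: 3753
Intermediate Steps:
u(f, F) = F + 10*f
139*u(4, -13) = 139*(-13 + 10*4) = 139*(-13 + 40) = 139*27 = 3753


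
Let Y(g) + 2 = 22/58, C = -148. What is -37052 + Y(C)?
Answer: -1074555/29 ≈ -37054.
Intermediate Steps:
Y(g) = -47/29 (Y(g) = -2 + 22/58 = -2 + 22*(1/58) = -2 + 11/29 = -47/29)
-37052 + Y(C) = -37052 - 47/29 = -1074555/29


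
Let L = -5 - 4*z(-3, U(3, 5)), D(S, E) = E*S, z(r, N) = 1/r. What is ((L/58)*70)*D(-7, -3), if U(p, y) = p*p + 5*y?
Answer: -2695/29 ≈ -92.931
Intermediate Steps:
U(p, y) = p**2 + 5*y
L = -11/3 (L = -5 - 4/(-3) = -5 - 4*(-1/3) = -5 + 4/3 = -11/3 ≈ -3.6667)
((L/58)*70)*D(-7, -3) = (-11/3/58*70)*(-3*(-7)) = (-11/3*1/58*70)*21 = -11/174*70*21 = -385/87*21 = -2695/29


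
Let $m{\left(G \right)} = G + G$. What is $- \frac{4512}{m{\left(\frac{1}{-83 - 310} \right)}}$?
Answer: $886608$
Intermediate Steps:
$m{\left(G \right)} = 2 G$
$- \frac{4512}{m{\left(\frac{1}{-83 - 310} \right)}} = - \frac{4512}{2 \frac{1}{-83 - 310}} = - \frac{4512}{2 \frac{1}{-393}} = - \frac{4512}{2 \left(- \frac{1}{393}\right)} = - \frac{4512}{- \frac{2}{393}} = \left(-4512\right) \left(- \frac{393}{2}\right) = 886608$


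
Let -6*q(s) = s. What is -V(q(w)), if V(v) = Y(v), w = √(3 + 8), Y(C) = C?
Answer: √11/6 ≈ 0.55277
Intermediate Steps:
w = √11 ≈ 3.3166
q(s) = -s/6
V(v) = v
-V(q(w)) = -(-1)*√11/6 = √11/6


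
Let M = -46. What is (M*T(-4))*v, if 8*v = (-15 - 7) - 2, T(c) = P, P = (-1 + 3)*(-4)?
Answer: -1104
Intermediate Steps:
P = -8 (P = 2*(-4) = -8)
T(c) = -8
v = -3 (v = ((-15 - 7) - 2)/8 = (-22 - 2)/8 = (1/8)*(-24) = -3)
(M*T(-4))*v = -46*(-8)*(-3) = 368*(-3) = -1104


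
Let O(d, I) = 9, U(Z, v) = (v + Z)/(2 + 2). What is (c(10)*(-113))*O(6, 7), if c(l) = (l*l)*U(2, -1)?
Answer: -25425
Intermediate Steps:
U(Z, v) = Z/4 + v/4 (U(Z, v) = (Z + v)/4 = (Z + v)*(1/4) = Z/4 + v/4)
c(l) = l**2/4 (c(l) = (l*l)*((1/4)*2 + (1/4)*(-1)) = l**2*(1/2 - 1/4) = l**2*(1/4) = l**2/4)
(c(10)*(-113))*O(6, 7) = (((1/4)*10**2)*(-113))*9 = (((1/4)*100)*(-113))*9 = (25*(-113))*9 = -2825*9 = -25425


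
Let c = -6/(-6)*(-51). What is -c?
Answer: 51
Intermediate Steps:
c = -51 (c = -6*(-⅙)*(-51) = 1*(-51) = -51)
-c = -1*(-51) = 51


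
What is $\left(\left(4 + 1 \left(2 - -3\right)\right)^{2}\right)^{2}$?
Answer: $6561$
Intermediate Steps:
$\left(\left(4 + 1 \left(2 - -3\right)\right)^{2}\right)^{2} = \left(\left(4 + 1 \left(2 + 3\right)\right)^{2}\right)^{2} = \left(\left(4 + 1 \cdot 5\right)^{2}\right)^{2} = \left(\left(4 + 5\right)^{2}\right)^{2} = \left(9^{2}\right)^{2} = 81^{2} = 6561$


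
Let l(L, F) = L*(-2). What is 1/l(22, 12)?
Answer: -1/44 ≈ -0.022727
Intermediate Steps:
l(L, F) = -2*L
1/l(22, 12) = 1/(-2*22) = 1/(-44) = -1/44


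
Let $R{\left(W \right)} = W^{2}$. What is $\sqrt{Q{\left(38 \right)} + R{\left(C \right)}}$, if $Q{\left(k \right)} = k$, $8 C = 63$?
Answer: $\frac{\sqrt{6401}}{8} \approx 10.001$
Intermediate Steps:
$C = \frac{63}{8}$ ($C = \frac{1}{8} \cdot 63 = \frac{63}{8} \approx 7.875$)
$\sqrt{Q{\left(38 \right)} + R{\left(C \right)}} = \sqrt{38 + \left(\frac{63}{8}\right)^{2}} = \sqrt{38 + \frac{3969}{64}} = \sqrt{\frac{6401}{64}} = \frac{\sqrt{6401}}{8}$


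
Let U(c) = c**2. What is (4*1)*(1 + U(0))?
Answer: 4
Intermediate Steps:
(4*1)*(1 + U(0)) = (4*1)*(1 + 0**2) = 4*(1 + 0) = 4*1 = 4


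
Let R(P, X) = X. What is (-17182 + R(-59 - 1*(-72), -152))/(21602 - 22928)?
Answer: 2889/221 ≈ 13.072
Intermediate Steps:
(-17182 + R(-59 - 1*(-72), -152))/(21602 - 22928) = (-17182 - 152)/(21602 - 22928) = -17334/(-1326) = -17334*(-1/1326) = 2889/221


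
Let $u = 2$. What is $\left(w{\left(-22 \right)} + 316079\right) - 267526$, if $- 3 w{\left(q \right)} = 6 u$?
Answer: $48549$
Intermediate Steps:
$w{\left(q \right)} = -4$ ($w{\left(q \right)} = - \frac{6 \cdot 2}{3} = \left(- \frac{1}{3}\right) 12 = -4$)
$\left(w{\left(-22 \right)} + 316079\right) - 267526 = \left(-4 + 316079\right) - 267526 = 316075 - 267526 = 48549$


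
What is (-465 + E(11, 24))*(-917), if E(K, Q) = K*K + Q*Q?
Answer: -212744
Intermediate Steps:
E(K, Q) = K**2 + Q**2
(-465 + E(11, 24))*(-917) = (-465 + (11**2 + 24**2))*(-917) = (-465 + (121 + 576))*(-917) = (-465 + 697)*(-917) = 232*(-917) = -212744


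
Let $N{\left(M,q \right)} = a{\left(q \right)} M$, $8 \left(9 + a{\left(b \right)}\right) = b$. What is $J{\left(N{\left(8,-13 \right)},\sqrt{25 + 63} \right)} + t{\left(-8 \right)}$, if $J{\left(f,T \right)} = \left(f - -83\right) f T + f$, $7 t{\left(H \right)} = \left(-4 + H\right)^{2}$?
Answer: $- \frac{451}{7} + 340 \sqrt{22} \approx 1530.3$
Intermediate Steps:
$t{\left(H \right)} = \frac{\left(-4 + H\right)^{2}}{7}$
$a{\left(b \right)} = -9 + \frac{b}{8}$
$N{\left(M,q \right)} = M \left(-9 + \frac{q}{8}\right)$ ($N{\left(M,q \right)} = \left(-9 + \frac{q}{8}\right) M = M \left(-9 + \frac{q}{8}\right)$)
$J{\left(f,T \right)} = f + T f \left(83 + f\right)$ ($J{\left(f,T \right)} = \left(f + 83\right) f T + f = \left(83 + f\right) f T + f = f \left(83 + f\right) T + f = T f \left(83 + f\right) + f = f + T f \left(83 + f\right)$)
$J{\left(N{\left(8,-13 \right)},\sqrt{25 + 63} \right)} + t{\left(-8 \right)} = \frac{1}{8} \cdot 8 \left(-72 - 13\right) \left(1 + 83 \sqrt{25 + 63} + \sqrt{25 + 63} \cdot \frac{1}{8} \cdot 8 \left(-72 - 13\right)\right) + \frac{\left(-4 - 8\right)^{2}}{7} = \frac{1}{8} \cdot 8 \left(-85\right) \left(1 + 83 \sqrt{88} + \sqrt{88} \cdot \frac{1}{8} \cdot 8 \left(-85\right)\right) + \frac{\left(-12\right)^{2}}{7} = - 85 \left(1 + 83 \cdot 2 \sqrt{22} + 2 \sqrt{22} \left(-85\right)\right) + \frac{1}{7} \cdot 144 = - 85 \left(1 + 166 \sqrt{22} - 170 \sqrt{22}\right) + \frac{144}{7} = - 85 \left(1 - 4 \sqrt{22}\right) + \frac{144}{7} = \left(-85 + 340 \sqrt{22}\right) + \frac{144}{7} = - \frac{451}{7} + 340 \sqrt{22}$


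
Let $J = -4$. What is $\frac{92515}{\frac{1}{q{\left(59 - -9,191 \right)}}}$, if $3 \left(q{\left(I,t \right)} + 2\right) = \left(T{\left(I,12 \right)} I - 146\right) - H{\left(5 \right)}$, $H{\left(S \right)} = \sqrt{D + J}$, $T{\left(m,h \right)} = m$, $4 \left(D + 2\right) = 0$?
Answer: $\frac{413727080}{3} - \frac{92515 i \sqrt{6}}{3} \approx 1.3791 \cdot 10^{8} - 75538.0 i$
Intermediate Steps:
$D = -2$ ($D = -2 + \frac{1}{4} \cdot 0 = -2 + 0 = -2$)
$H{\left(S \right)} = i \sqrt{6}$ ($H{\left(S \right)} = \sqrt{-2 - 4} = \sqrt{-6} = i \sqrt{6}$)
$q{\left(I,t \right)} = - \frac{152}{3} + \frac{I^{2}}{3} - \frac{i \sqrt{6}}{3}$ ($q{\left(I,t \right)} = -2 + \frac{\left(I I - 146\right) - i \sqrt{6}}{3} = -2 + \frac{\left(I^{2} - 146\right) - i \sqrt{6}}{3} = -2 + \frac{\left(-146 + I^{2}\right) - i \sqrt{6}}{3} = -2 + \frac{-146 + I^{2} - i \sqrt{6}}{3} = -2 - \left(\frac{146}{3} - \frac{I^{2}}{3} + \frac{i \sqrt{6}}{3}\right) = - \frac{152}{3} + \frac{I^{2}}{3} - \frac{i \sqrt{6}}{3}$)
$\frac{92515}{\frac{1}{q{\left(59 - -9,191 \right)}}} = \frac{92515}{\frac{1}{- \frac{152}{3} + \frac{\left(59 - -9\right)^{2}}{3} - \frac{i \sqrt{6}}{3}}} = \frac{92515}{\frac{1}{- \frac{152}{3} + \frac{\left(59 + 9\right)^{2}}{3} - \frac{i \sqrt{6}}{3}}} = \frac{92515}{\frac{1}{- \frac{152}{3} + \frac{68^{2}}{3} - \frac{i \sqrt{6}}{3}}} = \frac{92515}{\frac{1}{- \frac{152}{3} + \frac{1}{3} \cdot 4624 - \frac{i \sqrt{6}}{3}}} = \frac{92515}{\frac{1}{- \frac{152}{3} + \frac{4624}{3} - \frac{i \sqrt{6}}{3}}} = \frac{92515}{\frac{1}{\frac{4472}{3} - \frac{i \sqrt{6}}{3}}} = 92515 \left(\frac{4472}{3} - \frac{i \sqrt{6}}{3}\right) = \frac{413727080}{3} - \frac{92515 i \sqrt{6}}{3}$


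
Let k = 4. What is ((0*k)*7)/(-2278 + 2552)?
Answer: 0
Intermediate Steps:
((0*k)*7)/(-2278 + 2552) = ((0*4)*7)/(-2278 + 2552) = (0*7)/274 = (1/274)*0 = 0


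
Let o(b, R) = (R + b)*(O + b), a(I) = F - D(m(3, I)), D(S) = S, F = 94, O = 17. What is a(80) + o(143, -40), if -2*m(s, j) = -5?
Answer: 33143/2 ≈ 16572.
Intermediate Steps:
m(s, j) = 5/2 (m(s, j) = -1/2*(-5) = 5/2)
a(I) = 183/2 (a(I) = 94 - 1*5/2 = 94 - 5/2 = 183/2)
o(b, R) = (17 + b)*(R + b) (o(b, R) = (R + b)*(17 + b) = (17 + b)*(R + b))
a(80) + o(143, -40) = 183/2 + (143**2 + 17*(-40) + 17*143 - 40*143) = 183/2 + (20449 - 680 + 2431 - 5720) = 183/2 + 16480 = 33143/2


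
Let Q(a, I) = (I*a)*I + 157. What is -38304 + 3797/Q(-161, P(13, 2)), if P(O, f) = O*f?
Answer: -4162844213/108679 ≈ -38304.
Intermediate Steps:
Q(a, I) = 157 + a*I² (Q(a, I) = a*I² + 157 = 157 + a*I²)
-38304 + 3797/Q(-161, P(13, 2)) = -38304 + 3797/(157 - 161*(13*2)²) = -38304 + 3797/(157 - 161*26²) = -38304 + 3797/(157 - 161*676) = -38304 + 3797/(157 - 108836) = -38304 + 3797/(-108679) = -38304 + 3797*(-1/108679) = -38304 - 3797/108679 = -4162844213/108679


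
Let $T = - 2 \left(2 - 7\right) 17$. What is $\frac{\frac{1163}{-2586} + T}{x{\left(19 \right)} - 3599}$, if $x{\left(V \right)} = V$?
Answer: $- \frac{438457}{9257880} \approx -0.04736$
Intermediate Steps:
$T = 170$ ($T = - 2 \left(2 - 7\right) 17 = \left(-2\right) \left(-5\right) 17 = 10 \cdot 17 = 170$)
$\frac{\frac{1163}{-2586} + T}{x{\left(19 \right)} - 3599} = \frac{\frac{1163}{-2586} + 170}{19 - 3599} = \frac{1163 \left(- \frac{1}{2586}\right) + 170}{-3580} = \left(- \frac{1163}{2586} + 170\right) \left(- \frac{1}{3580}\right) = \frac{438457}{2586} \left(- \frac{1}{3580}\right) = - \frac{438457}{9257880}$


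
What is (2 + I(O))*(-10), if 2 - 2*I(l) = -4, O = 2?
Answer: -50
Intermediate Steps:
I(l) = 3 (I(l) = 1 - 1/2*(-4) = 1 + 2 = 3)
(2 + I(O))*(-10) = (2 + 3)*(-10) = 5*(-10) = -50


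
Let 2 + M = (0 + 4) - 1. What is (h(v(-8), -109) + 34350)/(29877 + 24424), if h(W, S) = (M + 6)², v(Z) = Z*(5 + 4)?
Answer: 34399/54301 ≈ 0.63349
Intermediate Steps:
M = 1 (M = -2 + ((0 + 4) - 1) = -2 + (4 - 1) = -2 + 3 = 1)
v(Z) = 9*Z (v(Z) = Z*9 = 9*Z)
h(W, S) = 49 (h(W, S) = (1 + 6)² = 7² = 49)
(h(v(-8), -109) + 34350)/(29877 + 24424) = (49 + 34350)/(29877 + 24424) = 34399/54301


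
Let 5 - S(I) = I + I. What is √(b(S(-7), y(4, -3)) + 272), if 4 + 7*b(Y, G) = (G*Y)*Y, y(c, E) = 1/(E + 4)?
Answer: √323 ≈ 17.972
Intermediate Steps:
y(c, E) = 1/(4 + E)
S(I) = 5 - 2*I (S(I) = 5 - (I + I) = 5 - 2*I)
b(Y, G) = -4/7 + G*Y²/7 (b(Y, G) = -4/7 + ((G*Y)*Y)/7 = -4/7 + (G*Y²)/7 = -4/7 + G*Y²/7)
√(b(S(-7), y(4, -3)) + 272) = √((-4/7 + (5 - 2*(-7))²/(7*(4 - 3))) + 272) = √((-4/7 + (⅐)*(5 + 14)²/1) + 272) = √((-4/7 + (⅐)*1*19²) + 272) = √((-4/7 + (⅐)*1*361) + 272) = √((-4/7 + 361/7) + 272) = √(51 + 272) = √323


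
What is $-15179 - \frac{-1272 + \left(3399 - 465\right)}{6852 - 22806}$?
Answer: $- \frac{40360684}{2659} \approx -15179.0$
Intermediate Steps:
$-15179 - \frac{-1272 + \left(3399 - 465\right)}{6852 - 22806} = -15179 - \frac{-1272 + 2934}{-15954} = -15179 - 1662 \left(- \frac{1}{15954}\right) = -15179 - - \frac{277}{2659} = -15179 + \frac{277}{2659} = - \frac{40360684}{2659}$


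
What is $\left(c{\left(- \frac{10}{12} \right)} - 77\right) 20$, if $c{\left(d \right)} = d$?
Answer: $- \frac{4670}{3} \approx -1556.7$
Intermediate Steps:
$\left(c{\left(- \frac{10}{12} \right)} - 77\right) 20 = \left(- \frac{10}{12} - 77\right) 20 = \left(\left(-10\right) \frac{1}{12} - 77\right) 20 = \left(- \frac{5}{6} - 77\right) 20 = \left(- \frac{467}{6}\right) 20 = - \frac{4670}{3}$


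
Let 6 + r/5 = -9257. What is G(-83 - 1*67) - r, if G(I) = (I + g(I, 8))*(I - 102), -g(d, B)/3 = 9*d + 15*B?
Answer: -845765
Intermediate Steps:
r = -46315 (r = -30 + 5*(-9257) = -30 - 46285 = -46315)
g(d, B) = -45*B - 27*d (g(d, B) = -3*(9*d + 15*B) = -45*B - 27*d)
G(I) = (-360 - 26*I)*(-102 + I) (G(I) = (I + (-45*8 - 27*I))*(I - 102) = (I + (-360 - 27*I))*(-102 + I) = (-360 - 26*I)*(-102 + I))
G(-83 - 1*67) - r = (36720 - 26*(-83 - 1*67)² + 2292*(-83 - 1*67)) - 1*(-46315) = (36720 - 26*(-83 - 67)² + 2292*(-83 - 67)) + 46315 = (36720 - 26*(-150)² + 2292*(-150)) + 46315 = (36720 - 26*22500 - 343800) + 46315 = (36720 - 585000 - 343800) + 46315 = -892080 + 46315 = -845765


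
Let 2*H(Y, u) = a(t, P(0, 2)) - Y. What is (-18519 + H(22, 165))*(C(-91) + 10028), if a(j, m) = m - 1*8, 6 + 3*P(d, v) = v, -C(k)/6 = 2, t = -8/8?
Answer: -556929664/3 ≈ -1.8564e+8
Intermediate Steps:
t = -1 (t = -8*1/8 = -1)
C(k) = -12 (C(k) = -6*2 = -12)
P(d, v) = -2 + v/3
a(j, m) = -8 + m (a(j, m) = m - 8 = -8 + m)
H(Y, u) = -14/3 - Y/2 (H(Y, u) = ((-8 + (-2 + (1/3)*2)) - Y)/2 = ((-8 + (-2 + 2/3)) - Y)/2 = ((-8 - 4/3) - Y)/2 = (-28/3 - Y)/2 = -14/3 - Y/2)
(-18519 + H(22, 165))*(C(-91) + 10028) = (-18519 + (-14/3 - 1/2*22))*(-12 + 10028) = (-18519 + (-14/3 - 11))*10016 = (-18519 - 47/3)*10016 = -55604/3*10016 = -556929664/3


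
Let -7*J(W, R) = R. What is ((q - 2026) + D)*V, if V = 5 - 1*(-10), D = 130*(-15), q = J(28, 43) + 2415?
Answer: -164550/7 ≈ -23507.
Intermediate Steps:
J(W, R) = -R/7
q = 16862/7 (q = -⅐*43 + 2415 = -43/7 + 2415 = 16862/7 ≈ 2408.9)
D = -1950
V = 15 (V = 5 + 10 = 15)
((q - 2026) + D)*V = ((16862/7 - 2026) - 1950)*15 = (2680/7 - 1950)*15 = -10970/7*15 = -164550/7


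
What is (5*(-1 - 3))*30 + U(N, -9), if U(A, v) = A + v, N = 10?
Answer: -599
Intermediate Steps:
(5*(-1 - 3))*30 + U(N, -9) = (5*(-1 - 3))*30 + (10 - 9) = (5*(-4))*30 + 1 = -20*30 + 1 = -600 + 1 = -599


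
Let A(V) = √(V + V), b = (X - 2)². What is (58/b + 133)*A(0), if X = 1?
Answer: 0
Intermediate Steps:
b = 1 (b = (1 - 2)² = (-1)² = 1)
A(V) = √2*√V (A(V) = √(2*V) = √2*√V)
(58/b + 133)*A(0) = (58/1 + 133)*(√2*√0) = (58*1 + 133)*(√2*0) = (58 + 133)*0 = 191*0 = 0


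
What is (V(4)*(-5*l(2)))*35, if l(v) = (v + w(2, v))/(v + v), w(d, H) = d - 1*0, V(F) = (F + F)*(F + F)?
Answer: -11200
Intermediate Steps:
V(F) = 4*F**2 (V(F) = (2*F)*(2*F) = 4*F**2)
w(d, H) = d (w(d, H) = d + 0 = d)
l(v) = (2 + v)/(2*v) (l(v) = (v + 2)/(v + v) = (2 + v)/((2*v)) = (2 + v)*(1/(2*v)) = (2 + v)/(2*v))
(V(4)*(-5*l(2)))*35 = ((4*4**2)*(-5*(2 + 2)/(2*2)))*35 = ((4*16)*(-5*4/(2*2)))*35 = (64*(-5*1))*35 = (64*(-5))*35 = -320*35 = -11200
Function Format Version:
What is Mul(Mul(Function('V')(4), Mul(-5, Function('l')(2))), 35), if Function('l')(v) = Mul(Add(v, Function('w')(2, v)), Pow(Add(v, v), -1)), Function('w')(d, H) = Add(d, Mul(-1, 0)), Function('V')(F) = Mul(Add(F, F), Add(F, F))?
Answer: -11200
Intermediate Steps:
Function('V')(F) = Mul(4, Pow(F, 2)) (Function('V')(F) = Mul(Mul(2, F), Mul(2, F)) = Mul(4, Pow(F, 2)))
Function('w')(d, H) = d (Function('w')(d, H) = Add(d, 0) = d)
Function('l')(v) = Mul(Rational(1, 2), Pow(v, -1), Add(2, v)) (Function('l')(v) = Mul(Add(v, 2), Pow(Add(v, v), -1)) = Mul(Add(2, v), Pow(Mul(2, v), -1)) = Mul(Add(2, v), Mul(Rational(1, 2), Pow(v, -1))) = Mul(Rational(1, 2), Pow(v, -1), Add(2, v)))
Mul(Mul(Function('V')(4), Mul(-5, Function('l')(2))), 35) = Mul(Mul(Mul(4, Pow(4, 2)), Mul(-5, Mul(Rational(1, 2), Pow(2, -1), Add(2, 2)))), 35) = Mul(Mul(Mul(4, 16), Mul(-5, Mul(Rational(1, 2), Rational(1, 2), 4))), 35) = Mul(Mul(64, Mul(-5, 1)), 35) = Mul(Mul(64, -5), 35) = Mul(-320, 35) = -11200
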